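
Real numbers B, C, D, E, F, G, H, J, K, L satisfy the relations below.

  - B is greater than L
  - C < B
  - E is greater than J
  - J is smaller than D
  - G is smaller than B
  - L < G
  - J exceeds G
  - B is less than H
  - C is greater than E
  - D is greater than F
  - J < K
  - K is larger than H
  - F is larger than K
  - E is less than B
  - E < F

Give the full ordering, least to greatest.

L < G < J < E < C < B < H < K < F < D

Each adjacent pair is fixed by a given relation: L < G; G < J; J < E; E < C; C < B; B < H; H < K; K < F; F < D. Chaining them end to end gives the full order.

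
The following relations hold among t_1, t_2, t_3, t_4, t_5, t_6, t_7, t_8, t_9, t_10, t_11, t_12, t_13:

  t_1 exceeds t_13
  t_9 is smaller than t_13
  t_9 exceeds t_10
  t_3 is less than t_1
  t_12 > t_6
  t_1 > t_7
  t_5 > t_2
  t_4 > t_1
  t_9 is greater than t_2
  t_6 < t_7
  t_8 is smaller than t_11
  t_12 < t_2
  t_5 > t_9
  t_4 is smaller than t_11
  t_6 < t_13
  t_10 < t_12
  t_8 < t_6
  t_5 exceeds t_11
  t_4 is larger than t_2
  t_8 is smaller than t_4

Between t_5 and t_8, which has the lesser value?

Link the given pairs in sequence: t_8 < t_6; t_6 < t_12; t_12 < t_2; t_2 < t_9; t_9 < t_13; t_13 < t_1; t_1 < t_4; t_4 < t_11; t_11 < t_5.
Together: t_8 < t_6 < t_12 < t_2 < t_9 < t_13 < t_1 < t_4 < t_11 < t_5.
So t_8 < t_5; t_8 is the smaller of the two.

t_8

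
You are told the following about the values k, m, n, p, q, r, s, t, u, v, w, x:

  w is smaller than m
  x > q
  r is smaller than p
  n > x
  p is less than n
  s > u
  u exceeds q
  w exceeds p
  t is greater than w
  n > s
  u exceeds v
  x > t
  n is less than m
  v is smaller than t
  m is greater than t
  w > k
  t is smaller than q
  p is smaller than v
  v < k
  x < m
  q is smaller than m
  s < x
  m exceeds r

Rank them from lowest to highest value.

The consecutive links are each given: r < p; p < v; v < k; k < w; w < t; t < q; q < u; u < s; s < x; x < n; n < m.

r < p < v < k < w < t < q < u < s < x < n < m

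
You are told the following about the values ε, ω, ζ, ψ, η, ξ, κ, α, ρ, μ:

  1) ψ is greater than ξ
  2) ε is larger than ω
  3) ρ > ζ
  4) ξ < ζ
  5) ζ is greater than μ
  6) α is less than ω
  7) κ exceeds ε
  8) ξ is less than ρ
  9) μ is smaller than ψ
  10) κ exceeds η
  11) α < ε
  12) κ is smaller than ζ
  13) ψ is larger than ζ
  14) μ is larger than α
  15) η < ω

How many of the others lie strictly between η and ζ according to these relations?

3

The relations place η below ζ. An element lies strictly between them when it is forced above η and also forced below ζ.
Above η: {ω, ε, κ, ρ, ψ}. Below ζ: {α, ξ, ω, ε, κ, μ}.
Intersection: {ω, ε, κ} — 3.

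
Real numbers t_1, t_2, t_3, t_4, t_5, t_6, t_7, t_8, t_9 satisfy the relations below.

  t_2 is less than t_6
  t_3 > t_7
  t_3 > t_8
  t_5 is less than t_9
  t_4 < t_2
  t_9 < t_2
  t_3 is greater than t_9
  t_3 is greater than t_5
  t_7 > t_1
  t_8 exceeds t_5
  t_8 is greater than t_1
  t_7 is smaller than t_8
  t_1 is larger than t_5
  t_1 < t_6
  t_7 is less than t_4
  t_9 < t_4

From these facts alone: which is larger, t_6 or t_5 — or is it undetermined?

t_6

The relevant relations are t_5 < t_9; t_9 < t_4; t_4 < t_2; t_2 < t_6.
Chaining these gives t_5 < t_9 < t_4 < t_2 < t_6.
So t_6 is larger.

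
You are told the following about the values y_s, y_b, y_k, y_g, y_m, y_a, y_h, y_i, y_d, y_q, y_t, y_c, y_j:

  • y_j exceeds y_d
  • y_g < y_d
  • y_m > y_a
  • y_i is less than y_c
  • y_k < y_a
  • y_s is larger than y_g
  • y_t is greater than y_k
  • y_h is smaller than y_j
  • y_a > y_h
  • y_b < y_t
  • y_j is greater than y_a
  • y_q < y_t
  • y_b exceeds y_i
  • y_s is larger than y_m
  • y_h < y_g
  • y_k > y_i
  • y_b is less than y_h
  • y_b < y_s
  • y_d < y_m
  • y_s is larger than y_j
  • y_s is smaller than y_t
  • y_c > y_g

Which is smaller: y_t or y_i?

y_i

Chaining the given relations: y_i < y_b < y_h < y_g < y_d < y_m < y_s < y_t.
So y_i < y_t; y_i is the smaller of the two.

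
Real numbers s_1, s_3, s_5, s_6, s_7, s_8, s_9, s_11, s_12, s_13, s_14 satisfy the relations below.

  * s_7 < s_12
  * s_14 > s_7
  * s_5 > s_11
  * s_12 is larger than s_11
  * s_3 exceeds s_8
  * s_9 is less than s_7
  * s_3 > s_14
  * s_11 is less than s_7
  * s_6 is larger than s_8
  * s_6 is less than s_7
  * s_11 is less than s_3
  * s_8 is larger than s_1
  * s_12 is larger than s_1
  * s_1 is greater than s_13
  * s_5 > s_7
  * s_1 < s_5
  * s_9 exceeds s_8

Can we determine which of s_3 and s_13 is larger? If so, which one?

Link the given pairs in sequence: s_13 < s_1; s_1 < s_8; s_8 < s_9; s_9 < s_7; s_7 < s_14; s_14 < s_3.
Together: s_13 < s_1 < s_8 < s_9 < s_7 < s_14 < s_3.
So s_3 is larger.

s_3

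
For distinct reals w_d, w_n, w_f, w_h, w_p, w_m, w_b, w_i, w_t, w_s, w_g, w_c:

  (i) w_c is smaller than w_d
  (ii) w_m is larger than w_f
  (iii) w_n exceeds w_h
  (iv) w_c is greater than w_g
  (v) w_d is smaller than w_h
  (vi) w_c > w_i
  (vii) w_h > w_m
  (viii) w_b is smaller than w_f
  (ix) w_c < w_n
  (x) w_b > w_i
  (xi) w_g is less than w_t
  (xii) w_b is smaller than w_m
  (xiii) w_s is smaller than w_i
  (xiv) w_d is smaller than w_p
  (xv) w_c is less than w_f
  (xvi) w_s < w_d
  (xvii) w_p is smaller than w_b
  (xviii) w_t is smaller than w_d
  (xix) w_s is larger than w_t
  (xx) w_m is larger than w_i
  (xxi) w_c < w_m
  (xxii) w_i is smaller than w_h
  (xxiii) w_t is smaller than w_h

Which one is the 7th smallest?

Chaining the given pairs: w_g < w_t < w_s < w_i < w_c < w_d < w_p < w_b < w_f < w_m < w_h < w_n.
Counting 7 from the smallest end gives w_p.

w_p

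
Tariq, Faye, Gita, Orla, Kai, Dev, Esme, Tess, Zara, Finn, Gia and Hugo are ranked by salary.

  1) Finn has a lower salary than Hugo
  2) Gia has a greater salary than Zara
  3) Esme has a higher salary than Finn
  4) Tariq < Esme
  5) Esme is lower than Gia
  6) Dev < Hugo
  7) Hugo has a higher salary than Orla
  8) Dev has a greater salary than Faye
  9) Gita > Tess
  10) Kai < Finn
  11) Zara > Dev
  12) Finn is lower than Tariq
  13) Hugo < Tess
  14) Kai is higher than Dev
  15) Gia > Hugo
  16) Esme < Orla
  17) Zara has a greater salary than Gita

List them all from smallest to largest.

Faye < Dev < Kai < Finn < Tariq < Esme < Orla < Hugo < Tess < Gita < Zara < Gia

Each adjacent pair is fixed by a given relation: Faye < Dev; Dev < Kai; Kai < Finn; Finn < Tariq; Tariq < Esme; Esme < Orla; Orla < Hugo; Hugo < Tess; Tess < Gita; Gita < Zara; Zara < Gia. Chaining them end to end gives the full order.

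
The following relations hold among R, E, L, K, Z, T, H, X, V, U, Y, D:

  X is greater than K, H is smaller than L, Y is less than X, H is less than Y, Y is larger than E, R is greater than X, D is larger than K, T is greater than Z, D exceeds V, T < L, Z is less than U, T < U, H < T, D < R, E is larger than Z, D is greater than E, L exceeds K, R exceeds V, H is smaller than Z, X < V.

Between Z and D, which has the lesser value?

Z

Z < E < Y < X < V < D, by transitivity through E, Y, X, V.
So Z < D; Z is the smaller of the two.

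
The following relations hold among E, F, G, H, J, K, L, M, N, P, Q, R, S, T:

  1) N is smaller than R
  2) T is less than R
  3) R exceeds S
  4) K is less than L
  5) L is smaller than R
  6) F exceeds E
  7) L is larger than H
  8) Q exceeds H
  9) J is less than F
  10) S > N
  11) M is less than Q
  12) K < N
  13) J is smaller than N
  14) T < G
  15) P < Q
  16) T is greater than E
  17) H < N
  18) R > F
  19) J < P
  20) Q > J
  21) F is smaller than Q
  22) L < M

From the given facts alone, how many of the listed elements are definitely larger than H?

Directly above H: L, N, Q.
One step further: M, S, R (6 so far).
Nothing else is reachable above H; 6 in all.

6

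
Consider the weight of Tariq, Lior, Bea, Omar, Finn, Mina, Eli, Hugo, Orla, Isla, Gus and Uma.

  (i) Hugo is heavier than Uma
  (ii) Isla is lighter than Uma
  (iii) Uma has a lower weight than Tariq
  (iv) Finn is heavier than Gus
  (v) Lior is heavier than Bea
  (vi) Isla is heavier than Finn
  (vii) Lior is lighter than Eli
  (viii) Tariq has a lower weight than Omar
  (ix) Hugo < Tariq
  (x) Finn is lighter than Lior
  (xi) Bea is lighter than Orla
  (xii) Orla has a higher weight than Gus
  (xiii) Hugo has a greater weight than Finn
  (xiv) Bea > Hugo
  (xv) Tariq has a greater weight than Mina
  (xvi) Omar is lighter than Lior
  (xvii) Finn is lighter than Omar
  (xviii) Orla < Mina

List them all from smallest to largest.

Gus < Finn < Isla < Uma < Hugo < Bea < Orla < Mina < Tariq < Omar < Lior < Eli

The consecutive links are each given: Gus < Finn; Finn < Isla; Isla < Uma; Uma < Hugo; Hugo < Bea; Bea < Orla; Orla < Mina; Mina < Tariq; Tariq < Omar; Omar < Lior; Lior < Eli.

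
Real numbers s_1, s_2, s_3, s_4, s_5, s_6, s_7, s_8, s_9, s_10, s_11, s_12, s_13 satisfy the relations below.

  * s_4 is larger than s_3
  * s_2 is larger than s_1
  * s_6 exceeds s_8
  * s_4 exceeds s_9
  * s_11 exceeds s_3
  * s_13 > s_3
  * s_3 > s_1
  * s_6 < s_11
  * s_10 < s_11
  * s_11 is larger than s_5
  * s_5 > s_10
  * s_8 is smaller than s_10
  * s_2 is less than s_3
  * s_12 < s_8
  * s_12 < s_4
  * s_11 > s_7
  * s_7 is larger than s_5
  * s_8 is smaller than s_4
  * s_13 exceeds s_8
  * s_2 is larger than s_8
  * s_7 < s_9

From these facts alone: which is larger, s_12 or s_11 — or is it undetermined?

s_11

s_12 < s_8 and s_8 < s_10 give s_12 < s_10.
Then s_10 < s_5 extends the chain to s_5.
Then s_5 < s_7 extends the chain to s_7.
Then s_7 < s_11 extends the chain to s_11.
So s_11 is larger.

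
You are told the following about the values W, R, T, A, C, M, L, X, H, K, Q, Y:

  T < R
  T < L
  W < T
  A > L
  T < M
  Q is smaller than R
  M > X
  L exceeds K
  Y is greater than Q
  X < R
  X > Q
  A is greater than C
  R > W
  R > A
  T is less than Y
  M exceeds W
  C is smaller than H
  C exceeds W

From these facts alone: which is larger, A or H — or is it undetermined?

Following every chain through H: below H we get W, C.
A is not reached, and no chain runs the other way from A to H.
So the given relations leave the order of H and A undetermined.

undetermined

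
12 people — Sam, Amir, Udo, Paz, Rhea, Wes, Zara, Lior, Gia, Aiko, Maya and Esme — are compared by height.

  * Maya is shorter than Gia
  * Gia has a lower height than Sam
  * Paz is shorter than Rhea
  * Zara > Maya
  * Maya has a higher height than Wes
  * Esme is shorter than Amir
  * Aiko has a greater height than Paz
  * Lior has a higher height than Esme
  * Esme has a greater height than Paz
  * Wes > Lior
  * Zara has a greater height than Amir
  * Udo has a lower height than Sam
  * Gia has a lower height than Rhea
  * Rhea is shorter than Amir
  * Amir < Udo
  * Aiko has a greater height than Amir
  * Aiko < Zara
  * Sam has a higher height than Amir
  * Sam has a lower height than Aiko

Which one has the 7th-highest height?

Gia

Piecing the relations together gives one ordering: Paz < Esme < Lior < Wes < Maya < Gia < Rhea < Amir < Udo < Sam < Aiko < Zara.
The 7th largest is Gia.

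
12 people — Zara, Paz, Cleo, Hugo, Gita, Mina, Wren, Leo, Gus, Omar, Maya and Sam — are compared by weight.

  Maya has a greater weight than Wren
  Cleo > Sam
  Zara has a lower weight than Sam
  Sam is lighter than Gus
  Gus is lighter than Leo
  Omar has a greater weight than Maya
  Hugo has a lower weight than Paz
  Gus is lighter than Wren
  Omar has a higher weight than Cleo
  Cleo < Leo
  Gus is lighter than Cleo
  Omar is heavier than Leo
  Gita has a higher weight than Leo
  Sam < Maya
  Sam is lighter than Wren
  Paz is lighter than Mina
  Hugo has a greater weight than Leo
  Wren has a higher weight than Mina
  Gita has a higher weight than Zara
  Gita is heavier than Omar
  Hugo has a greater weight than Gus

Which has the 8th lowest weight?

Mina

Chaining the given pairs: Zara < Sam < Gus < Cleo < Leo < Hugo < Paz < Mina < Wren < Maya < Omar < Gita.
Counting 8 from the smallest end gives Mina.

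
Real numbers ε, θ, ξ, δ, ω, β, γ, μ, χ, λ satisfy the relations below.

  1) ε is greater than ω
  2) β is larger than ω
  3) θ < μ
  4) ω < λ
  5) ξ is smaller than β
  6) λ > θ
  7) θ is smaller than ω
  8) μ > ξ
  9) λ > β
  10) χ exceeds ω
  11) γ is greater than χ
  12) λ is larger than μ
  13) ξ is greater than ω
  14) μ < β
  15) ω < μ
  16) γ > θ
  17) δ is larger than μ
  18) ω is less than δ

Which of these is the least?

θ

Chaining upward from θ: directly above it, ω, μ, λ, γ; then ξ, β, χ, δ, ε.
That covers every other element, and nothing is given below θ, so θ is the least.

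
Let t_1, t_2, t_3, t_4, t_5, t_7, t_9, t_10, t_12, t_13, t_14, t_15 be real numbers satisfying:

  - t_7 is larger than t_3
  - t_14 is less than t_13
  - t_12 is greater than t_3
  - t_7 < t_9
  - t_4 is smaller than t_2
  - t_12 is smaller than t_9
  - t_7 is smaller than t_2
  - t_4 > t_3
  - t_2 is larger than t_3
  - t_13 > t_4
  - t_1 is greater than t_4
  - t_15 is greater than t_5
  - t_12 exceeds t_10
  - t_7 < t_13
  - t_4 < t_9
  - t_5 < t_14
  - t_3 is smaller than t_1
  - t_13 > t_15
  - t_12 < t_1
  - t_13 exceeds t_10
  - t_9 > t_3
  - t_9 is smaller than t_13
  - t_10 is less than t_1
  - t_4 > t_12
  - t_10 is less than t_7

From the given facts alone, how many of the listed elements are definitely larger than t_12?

5

Directly above t_12: t_4, t_1, t_9.
One step further: t_2, t_13 (5 so far).
Nothing else is reachable above t_12; 5 in all.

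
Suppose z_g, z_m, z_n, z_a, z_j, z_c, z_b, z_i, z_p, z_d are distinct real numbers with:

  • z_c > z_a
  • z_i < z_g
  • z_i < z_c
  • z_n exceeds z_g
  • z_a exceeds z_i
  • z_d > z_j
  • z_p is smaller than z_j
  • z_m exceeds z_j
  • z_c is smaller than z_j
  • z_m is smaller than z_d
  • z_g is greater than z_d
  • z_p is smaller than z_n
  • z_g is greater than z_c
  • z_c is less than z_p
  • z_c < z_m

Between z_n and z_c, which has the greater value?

z_n

Link the given pairs in sequence: z_c < z_p; z_p < z_j; z_j < z_m; z_m < z_d; z_d < z_g; z_g < z_n.
Together: z_c < z_p < z_j < z_m < z_d < z_g < z_n.
So z_c < z_n; z_n is the larger of the two.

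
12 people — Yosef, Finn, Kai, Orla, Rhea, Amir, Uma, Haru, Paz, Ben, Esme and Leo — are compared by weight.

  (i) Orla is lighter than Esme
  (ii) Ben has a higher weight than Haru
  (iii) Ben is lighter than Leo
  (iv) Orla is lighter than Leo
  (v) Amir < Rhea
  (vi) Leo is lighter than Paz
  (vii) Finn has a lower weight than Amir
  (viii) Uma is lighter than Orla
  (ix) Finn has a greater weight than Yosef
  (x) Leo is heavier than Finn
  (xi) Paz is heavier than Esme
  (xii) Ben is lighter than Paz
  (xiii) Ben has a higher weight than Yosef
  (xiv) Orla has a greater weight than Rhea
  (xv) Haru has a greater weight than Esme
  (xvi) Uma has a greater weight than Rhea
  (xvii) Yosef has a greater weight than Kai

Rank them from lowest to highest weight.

Kai < Yosef < Finn < Amir < Rhea < Uma < Orla < Esme < Haru < Ben < Leo < Paz

Nothing is placed below Kai, so it is least; from there Kai < Yosef; Yosef < Finn; Finn < Amir; Amir < Rhea; Rhea < Uma; Uma < Orla; Orla < Esme; Esme < Haru; Haru < Ben; Ben < Leo; Leo < Paz, each given directly.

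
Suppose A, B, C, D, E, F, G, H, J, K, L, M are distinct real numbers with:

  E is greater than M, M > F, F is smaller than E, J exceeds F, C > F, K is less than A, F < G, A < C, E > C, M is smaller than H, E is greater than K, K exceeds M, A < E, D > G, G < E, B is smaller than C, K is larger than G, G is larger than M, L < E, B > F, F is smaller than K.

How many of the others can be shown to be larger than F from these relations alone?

The elements the relations force above F are J, M, B, G, K, A, D, H, C, E — no chain reaches any other.
That is 10.

10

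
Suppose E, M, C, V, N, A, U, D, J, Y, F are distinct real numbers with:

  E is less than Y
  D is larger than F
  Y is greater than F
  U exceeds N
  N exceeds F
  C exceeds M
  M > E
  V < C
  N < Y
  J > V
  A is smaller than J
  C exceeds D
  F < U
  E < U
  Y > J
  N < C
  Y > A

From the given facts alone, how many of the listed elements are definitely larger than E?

4

Directly above E: Y, M, U.
One step further: C (4 so far).
Nothing else is reachable above E; 4 in all.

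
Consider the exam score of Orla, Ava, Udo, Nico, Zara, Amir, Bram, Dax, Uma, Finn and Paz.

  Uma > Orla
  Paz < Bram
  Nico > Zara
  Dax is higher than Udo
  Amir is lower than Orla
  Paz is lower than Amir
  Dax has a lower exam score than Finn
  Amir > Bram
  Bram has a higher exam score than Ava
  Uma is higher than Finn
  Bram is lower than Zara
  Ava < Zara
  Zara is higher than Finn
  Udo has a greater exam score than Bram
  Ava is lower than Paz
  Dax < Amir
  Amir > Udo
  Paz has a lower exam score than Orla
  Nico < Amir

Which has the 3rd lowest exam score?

Bram

Piecing the relations together gives one ordering: Ava < Paz < Bram < Udo < Dax < Finn < Zara < Nico < Amir < Orla < Uma.
Counting 3 from the smallest end gives Bram.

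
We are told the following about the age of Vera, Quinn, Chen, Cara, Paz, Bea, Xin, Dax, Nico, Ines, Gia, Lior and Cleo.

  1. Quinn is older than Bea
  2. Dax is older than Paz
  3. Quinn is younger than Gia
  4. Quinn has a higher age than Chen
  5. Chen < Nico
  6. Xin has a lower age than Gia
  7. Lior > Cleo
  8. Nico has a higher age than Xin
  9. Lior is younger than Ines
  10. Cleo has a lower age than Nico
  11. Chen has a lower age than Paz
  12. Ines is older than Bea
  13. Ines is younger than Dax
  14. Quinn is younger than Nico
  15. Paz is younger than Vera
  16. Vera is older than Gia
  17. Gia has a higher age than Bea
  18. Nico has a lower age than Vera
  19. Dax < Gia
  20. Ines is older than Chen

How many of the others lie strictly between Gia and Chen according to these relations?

Chaining upward from Chen reaches: Paz, Quinn, Ines, Dax, Nico, Vera.
Chaining downward from Gia reaches: Paz, Cleo, Lior, Bea, Xin, Quinn, Ines, Dax.
Strictly between Chen and Gia are those in both lists: Paz, Quinn, Ines, Dax — 4 elements.

4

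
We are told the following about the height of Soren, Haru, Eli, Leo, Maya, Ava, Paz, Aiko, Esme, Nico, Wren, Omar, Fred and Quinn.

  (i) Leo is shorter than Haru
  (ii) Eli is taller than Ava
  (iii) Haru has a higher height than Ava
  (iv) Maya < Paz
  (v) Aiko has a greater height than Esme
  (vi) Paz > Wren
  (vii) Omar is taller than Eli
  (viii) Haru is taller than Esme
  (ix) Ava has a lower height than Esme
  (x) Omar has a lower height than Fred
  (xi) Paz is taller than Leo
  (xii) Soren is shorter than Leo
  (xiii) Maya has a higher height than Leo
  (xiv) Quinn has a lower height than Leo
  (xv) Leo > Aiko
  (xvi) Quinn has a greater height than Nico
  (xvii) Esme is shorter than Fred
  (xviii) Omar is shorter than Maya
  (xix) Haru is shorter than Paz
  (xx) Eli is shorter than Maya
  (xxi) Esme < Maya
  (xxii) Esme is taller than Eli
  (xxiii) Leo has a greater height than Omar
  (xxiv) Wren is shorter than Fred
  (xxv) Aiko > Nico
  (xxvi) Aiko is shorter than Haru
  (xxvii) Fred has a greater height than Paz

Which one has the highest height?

Fred

Ava is not greatest since Ava < Esme; Eli is not greatest since Eli < Esme; Esme is not greatest since Esme < Haru; Wren is not greatest since Wren < Fred; Nico is not greatest since Nico < Quinn; Soren is not greatest since Soren < Leo; Quinn is not greatest since Quinn < Leo; Omar is not greatest since Omar < Maya; Aiko is not greatest since Aiko < Leo; Leo is not greatest since Leo < Haru; Maya is not greatest since Maya < Paz; Haru is not greatest since Haru < Paz; Paz is not greatest since Paz < Fred.
Only Fred has nothing above it, so Fred is the highest height.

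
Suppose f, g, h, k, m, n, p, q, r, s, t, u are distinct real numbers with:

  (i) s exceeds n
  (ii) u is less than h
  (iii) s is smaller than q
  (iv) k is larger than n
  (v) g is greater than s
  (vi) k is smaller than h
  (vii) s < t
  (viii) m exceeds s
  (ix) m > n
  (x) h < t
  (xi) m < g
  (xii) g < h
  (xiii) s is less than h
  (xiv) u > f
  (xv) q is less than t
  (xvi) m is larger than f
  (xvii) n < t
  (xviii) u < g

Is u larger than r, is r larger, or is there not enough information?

undetermined

Following every chain through r: nothing is chained to r.
u is not reached, and no chain runs the other way from u to r.
So the given relations leave the order of r and u undetermined.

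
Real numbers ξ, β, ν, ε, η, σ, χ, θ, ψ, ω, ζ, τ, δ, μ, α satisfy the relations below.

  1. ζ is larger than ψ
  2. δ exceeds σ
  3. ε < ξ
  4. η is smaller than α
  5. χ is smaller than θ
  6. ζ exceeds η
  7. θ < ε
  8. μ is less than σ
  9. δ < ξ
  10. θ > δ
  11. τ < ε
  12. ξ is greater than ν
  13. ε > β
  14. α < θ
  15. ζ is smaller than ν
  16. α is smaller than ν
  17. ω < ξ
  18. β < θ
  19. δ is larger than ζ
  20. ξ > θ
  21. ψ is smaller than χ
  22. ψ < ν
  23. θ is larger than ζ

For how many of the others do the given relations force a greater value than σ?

4

Directly above σ: δ.
One step further: θ, ξ (3 so far).
One step further: ε (4 so far).
No other element is forced above σ by the given relations, so the count is 4.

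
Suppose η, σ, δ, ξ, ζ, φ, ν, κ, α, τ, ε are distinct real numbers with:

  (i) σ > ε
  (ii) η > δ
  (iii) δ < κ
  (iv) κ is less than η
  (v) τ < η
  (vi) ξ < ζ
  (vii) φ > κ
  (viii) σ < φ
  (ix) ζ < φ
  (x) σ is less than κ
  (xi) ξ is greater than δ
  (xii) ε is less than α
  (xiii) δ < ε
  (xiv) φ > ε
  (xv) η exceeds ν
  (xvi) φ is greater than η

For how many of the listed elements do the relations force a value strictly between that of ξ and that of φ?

1

The relations place ξ below φ. An element lies strictly between them when it is forced above ξ and also forced below φ.
Above ξ: {ζ}. Below φ: {δ, ε, σ, ν, κ, τ, η, ζ}.
Intersection: {ζ} — 1.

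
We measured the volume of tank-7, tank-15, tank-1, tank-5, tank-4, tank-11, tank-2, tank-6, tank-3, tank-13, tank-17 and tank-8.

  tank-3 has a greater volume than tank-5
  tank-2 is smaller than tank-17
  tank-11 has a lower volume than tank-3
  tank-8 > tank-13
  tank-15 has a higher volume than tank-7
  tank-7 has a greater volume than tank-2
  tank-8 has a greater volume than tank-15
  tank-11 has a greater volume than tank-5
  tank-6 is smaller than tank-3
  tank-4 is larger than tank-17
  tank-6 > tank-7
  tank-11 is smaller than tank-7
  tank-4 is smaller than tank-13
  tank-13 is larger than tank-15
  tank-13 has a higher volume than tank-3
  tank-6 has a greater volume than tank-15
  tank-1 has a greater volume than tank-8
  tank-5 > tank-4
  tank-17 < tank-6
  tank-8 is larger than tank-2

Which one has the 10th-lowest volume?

tank-13

Piecing the relations together gives one ordering: tank-2 < tank-17 < tank-4 < tank-5 < tank-11 < tank-7 < tank-15 < tank-6 < tank-3 < tank-13 < tank-8 < tank-1.
The 10th smallest is tank-13.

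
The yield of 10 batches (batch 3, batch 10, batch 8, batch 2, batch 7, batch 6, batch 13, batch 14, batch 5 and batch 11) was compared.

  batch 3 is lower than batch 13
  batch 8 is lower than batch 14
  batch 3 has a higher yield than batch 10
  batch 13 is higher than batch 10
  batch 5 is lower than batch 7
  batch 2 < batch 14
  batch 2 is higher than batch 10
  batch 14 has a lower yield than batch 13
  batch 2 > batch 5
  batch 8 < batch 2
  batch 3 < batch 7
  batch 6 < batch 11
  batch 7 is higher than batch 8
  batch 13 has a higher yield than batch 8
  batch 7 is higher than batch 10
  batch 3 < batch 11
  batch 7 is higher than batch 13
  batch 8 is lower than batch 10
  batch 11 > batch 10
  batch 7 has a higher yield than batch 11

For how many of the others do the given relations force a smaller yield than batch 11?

The elements the relations force below batch 11 are batch 8, batch 10, batch 3, batch 6 — no chain reaches any other.
That is 4.

4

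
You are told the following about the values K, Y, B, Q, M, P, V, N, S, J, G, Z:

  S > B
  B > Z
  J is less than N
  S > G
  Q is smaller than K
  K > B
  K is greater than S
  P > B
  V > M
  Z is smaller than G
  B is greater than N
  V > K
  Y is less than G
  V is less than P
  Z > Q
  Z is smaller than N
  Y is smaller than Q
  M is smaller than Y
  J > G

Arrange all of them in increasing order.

M < Y < Q < Z < G < J < N < B < S < K < V < P

The consecutive links are each given: M < Y; Y < Q; Q < Z; Z < G; G < J; J < N; N < B; B < S; S < K; K < V; V < P.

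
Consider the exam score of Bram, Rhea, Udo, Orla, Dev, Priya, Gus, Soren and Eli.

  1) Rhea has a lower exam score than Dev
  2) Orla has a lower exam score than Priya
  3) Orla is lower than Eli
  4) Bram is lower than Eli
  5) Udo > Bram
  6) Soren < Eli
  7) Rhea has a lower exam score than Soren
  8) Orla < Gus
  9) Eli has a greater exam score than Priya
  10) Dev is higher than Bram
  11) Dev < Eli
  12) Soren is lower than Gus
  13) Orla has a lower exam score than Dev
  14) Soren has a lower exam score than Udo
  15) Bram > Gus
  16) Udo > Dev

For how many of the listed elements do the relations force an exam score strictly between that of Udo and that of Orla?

Chaining upward from Orla reaches: Priya, Gus, Bram, Dev, Eli.
Chaining downward from Udo reaches: Rhea, Soren, Gus, Bram, Dev.
Strictly between Orla and Udo are those in both lists: Gus, Bram, Dev — 3 elements.

3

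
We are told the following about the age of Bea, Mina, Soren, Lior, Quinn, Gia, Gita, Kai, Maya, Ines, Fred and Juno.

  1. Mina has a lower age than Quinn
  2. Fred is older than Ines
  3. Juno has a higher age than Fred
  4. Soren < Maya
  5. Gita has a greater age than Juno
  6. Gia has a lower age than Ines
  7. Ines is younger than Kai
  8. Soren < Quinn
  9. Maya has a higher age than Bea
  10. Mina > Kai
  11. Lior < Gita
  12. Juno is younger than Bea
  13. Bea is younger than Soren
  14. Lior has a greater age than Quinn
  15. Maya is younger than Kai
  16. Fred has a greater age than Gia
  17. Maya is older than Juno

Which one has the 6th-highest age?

Chaining the given pairs: Gia < Ines < Fred < Juno < Bea < Soren < Maya < Kai < Mina < Quinn < Lior < Gita.
The 6th largest is Maya.

Maya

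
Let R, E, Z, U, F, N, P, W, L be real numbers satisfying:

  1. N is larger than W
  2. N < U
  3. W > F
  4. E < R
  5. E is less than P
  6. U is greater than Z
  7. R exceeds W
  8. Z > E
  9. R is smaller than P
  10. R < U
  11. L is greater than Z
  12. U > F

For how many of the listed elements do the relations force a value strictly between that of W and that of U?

2

The relations place W below U. An element lies strictly between them when it is forced above W and also forced below U.
Above W: {N, R, P}. Below U: {E, F, Z, N, R}.
Intersection: {N, R} — 2.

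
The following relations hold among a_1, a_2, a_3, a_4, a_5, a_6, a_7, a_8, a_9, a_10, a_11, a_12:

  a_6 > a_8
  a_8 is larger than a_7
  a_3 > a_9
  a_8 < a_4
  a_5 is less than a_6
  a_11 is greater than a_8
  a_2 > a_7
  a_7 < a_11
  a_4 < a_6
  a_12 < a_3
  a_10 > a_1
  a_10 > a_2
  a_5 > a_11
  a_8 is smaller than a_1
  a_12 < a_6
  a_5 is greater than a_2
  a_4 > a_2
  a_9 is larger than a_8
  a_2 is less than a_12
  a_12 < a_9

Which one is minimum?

a_8 is not least since a_7 < a_8; a_2 is not least since a_7 < a_2; a_11 is not least since a_8 < a_11; a_12 is not least since a_2 < a_12; a_1 is not least since a_8 < a_1; a_4 is not least since a_8 < a_4; a_10 is not least since a_1 < a_10; a_5 is not least since a_2 < a_5; a_9 is not least since a_12 < a_9; a_6 is not least since a_4 < a_6; a_3 is not least since a_9 < a_3.
Only a_7 has nothing below it, so a_7 is the minimum.

a_7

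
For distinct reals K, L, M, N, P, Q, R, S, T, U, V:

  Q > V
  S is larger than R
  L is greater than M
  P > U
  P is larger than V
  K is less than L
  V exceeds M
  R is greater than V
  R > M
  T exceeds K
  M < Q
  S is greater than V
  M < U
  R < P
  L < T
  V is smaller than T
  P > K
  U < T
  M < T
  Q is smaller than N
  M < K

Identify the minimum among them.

Chaining upward from M: directly above it, V, R, U, K, Q, L, T; then N, P, S.
That covers every other element, and nothing is given below M, so M is the minimum.

M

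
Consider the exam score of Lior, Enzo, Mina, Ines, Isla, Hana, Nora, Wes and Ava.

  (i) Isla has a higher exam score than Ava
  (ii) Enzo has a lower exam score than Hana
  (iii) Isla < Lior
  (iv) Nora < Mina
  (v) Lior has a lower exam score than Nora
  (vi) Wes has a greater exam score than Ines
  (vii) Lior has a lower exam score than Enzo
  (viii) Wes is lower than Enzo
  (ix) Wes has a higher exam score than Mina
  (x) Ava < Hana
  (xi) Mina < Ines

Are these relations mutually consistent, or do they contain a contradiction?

Every relation is compatible with Ava < Isla < Lior < Nora < Mina < Ines < Wes < Enzo < Hana; the set is consistent.

consistent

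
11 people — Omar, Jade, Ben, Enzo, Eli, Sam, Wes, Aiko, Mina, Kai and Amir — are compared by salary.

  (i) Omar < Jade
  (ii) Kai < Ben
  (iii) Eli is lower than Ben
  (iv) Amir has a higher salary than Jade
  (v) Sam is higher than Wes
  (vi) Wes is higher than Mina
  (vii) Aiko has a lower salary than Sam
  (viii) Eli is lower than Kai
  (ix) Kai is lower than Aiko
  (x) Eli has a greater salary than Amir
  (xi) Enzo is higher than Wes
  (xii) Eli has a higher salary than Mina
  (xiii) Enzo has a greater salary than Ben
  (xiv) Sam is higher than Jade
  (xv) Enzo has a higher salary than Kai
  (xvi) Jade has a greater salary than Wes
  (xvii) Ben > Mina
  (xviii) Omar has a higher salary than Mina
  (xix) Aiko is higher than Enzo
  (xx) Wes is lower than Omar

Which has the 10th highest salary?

Wes

Piecing the relations together gives one ordering: Mina < Wes < Omar < Jade < Amir < Eli < Kai < Ben < Enzo < Aiko < Sam.
Counting 10 from the largest end gives Wes.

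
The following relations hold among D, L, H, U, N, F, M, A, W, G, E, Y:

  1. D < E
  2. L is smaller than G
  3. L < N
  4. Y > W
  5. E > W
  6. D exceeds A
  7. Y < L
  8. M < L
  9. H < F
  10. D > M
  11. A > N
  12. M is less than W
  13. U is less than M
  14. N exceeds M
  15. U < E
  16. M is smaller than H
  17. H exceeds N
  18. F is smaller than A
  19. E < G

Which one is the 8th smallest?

F

The consecutive relations fix a unique order: U < M < W < Y < L < N < H < F < A < D < E < G.
The 8th smallest is F.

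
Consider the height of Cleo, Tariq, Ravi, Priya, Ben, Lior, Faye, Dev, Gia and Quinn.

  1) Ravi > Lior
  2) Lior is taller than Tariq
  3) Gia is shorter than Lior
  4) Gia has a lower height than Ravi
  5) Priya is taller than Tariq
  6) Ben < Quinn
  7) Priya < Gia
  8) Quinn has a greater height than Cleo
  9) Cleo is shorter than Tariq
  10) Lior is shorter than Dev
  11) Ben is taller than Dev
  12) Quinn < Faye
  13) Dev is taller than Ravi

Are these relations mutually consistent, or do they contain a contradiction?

consistent

The single ordering Cleo < Tariq < Priya < Gia < Lior < Ravi < Dev < Ben < Quinn < Faye satisfies every listed relation, so no contradiction arises.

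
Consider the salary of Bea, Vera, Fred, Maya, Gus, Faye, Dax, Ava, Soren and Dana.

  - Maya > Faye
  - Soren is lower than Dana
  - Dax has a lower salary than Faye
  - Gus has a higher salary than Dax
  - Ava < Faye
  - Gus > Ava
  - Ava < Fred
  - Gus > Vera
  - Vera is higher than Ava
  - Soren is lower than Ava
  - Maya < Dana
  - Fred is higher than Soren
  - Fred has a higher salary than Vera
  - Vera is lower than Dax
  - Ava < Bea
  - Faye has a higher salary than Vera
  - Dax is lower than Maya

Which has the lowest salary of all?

Soren

Ava is not least since Soren < Ava; Vera is not least since Ava < Vera; Dax is not least since Vera < Dax; Faye is not least since Vera < Faye; Maya is not least since Faye < Maya; Bea is not least since Ava < Bea; Dana is not least since Soren < Dana; Fred is not least since Ava < Fred; Gus is not least since Vera < Gus.
Only Soren has nothing below it, so Soren is the lowest salary.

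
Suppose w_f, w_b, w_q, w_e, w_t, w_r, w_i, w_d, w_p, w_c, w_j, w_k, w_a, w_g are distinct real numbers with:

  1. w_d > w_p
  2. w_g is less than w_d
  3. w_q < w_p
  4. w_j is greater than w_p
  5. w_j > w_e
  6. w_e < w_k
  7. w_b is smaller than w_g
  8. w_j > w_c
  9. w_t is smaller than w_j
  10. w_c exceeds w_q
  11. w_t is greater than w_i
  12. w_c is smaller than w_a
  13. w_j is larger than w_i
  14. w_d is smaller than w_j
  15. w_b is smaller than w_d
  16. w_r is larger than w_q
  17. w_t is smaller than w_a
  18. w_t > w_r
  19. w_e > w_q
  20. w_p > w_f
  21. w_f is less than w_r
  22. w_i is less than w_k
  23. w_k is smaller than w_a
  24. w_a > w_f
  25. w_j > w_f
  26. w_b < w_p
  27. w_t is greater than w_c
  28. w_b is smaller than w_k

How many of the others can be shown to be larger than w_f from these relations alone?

6

The elements the relations force above w_f are w_p, w_r, w_t, w_d, w_a, w_j — no chain reaches any other.
That is 6.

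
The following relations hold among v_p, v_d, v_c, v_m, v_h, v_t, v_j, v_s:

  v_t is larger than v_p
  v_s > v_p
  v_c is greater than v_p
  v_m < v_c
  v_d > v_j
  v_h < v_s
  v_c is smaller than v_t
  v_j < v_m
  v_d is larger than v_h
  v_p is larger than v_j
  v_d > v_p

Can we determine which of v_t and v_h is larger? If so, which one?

Following every chain through v_h: above v_h we get v_d, v_s.
v_t is not reached, and no chain runs the other way from v_t to v_h.
So the given relations leave the order of v_h and v_t undetermined.

undetermined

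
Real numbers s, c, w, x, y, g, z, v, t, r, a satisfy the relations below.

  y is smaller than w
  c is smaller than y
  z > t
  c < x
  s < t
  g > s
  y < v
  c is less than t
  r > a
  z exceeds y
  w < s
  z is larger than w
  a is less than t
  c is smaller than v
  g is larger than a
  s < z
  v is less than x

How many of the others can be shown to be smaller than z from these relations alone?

Directly below z: y, w, s, t.
One step further: c, a (6 so far).
Nothing else is reachable below z; 6 in all.

6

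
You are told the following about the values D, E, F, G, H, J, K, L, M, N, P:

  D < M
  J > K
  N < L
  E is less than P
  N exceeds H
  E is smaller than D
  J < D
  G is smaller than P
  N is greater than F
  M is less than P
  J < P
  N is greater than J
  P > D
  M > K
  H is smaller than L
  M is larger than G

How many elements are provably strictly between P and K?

The relations place K below P. An element lies strictly between them when it is forced above K and also forced below P.
Above K: {J, D, M, N, L}. Below P: {E, G, J, D, M}.
Intersection: {J, D, M} — 3.

3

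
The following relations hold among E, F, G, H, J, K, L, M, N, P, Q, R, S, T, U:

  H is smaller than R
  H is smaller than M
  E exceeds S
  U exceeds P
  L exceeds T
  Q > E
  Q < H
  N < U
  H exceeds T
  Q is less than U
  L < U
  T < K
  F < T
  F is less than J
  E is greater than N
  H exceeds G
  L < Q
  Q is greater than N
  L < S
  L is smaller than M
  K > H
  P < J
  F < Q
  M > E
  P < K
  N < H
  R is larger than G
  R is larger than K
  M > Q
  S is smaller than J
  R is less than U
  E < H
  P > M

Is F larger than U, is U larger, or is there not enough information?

F < T and T < L give F < L.
With L < S: F < T < L < S.
Then S < E extends the chain to E.
Then E < Q extends the chain to Q.
Then Q < H extends the chain to H.
Then H < M extends the chain to M.
Then M < P extends the chain to P.
Then P < K extends the chain to K.
Then K < R extends the chain to R.
Then R < U extends the chain to U.
So U is larger.

U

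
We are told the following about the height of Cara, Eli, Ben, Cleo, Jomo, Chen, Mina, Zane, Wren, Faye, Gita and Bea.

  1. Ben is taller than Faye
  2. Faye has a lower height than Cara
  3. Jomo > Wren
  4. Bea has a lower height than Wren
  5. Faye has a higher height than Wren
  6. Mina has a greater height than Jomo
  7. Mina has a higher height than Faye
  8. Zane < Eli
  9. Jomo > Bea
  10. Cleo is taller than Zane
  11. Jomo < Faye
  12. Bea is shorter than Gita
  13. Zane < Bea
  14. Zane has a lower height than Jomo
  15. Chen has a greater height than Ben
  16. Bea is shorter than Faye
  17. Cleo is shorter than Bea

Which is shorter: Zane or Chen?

Zane

The relevant relations are Zane < Cleo; Cleo < Bea; Bea < Wren; Wren < Jomo; Jomo < Faye; Faye < Ben; Ben < Chen.
Together: Zane < Cleo < Bea < Wren < Jomo < Faye < Ben < Chen.
So Zane < Chen; Zane is the shorter of the two.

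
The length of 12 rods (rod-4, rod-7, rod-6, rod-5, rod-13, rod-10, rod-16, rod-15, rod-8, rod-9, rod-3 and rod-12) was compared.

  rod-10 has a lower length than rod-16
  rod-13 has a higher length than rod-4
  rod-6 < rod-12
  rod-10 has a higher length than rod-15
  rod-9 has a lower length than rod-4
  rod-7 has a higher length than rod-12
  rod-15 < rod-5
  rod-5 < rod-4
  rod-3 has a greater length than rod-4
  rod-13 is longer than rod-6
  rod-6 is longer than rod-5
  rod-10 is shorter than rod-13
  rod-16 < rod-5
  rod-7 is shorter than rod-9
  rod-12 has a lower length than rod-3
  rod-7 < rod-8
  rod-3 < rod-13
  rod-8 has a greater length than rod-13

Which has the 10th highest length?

Piecing the relations together gives one ordering: rod-15 < rod-10 < rod-16 < rod-5 < rod-6 < rod-12 < rod-7 < rod-9 < rod-4 < rod-3 < rod-13 < rod-8.
Counting 10 from the largest end gives rod-16.

rod-16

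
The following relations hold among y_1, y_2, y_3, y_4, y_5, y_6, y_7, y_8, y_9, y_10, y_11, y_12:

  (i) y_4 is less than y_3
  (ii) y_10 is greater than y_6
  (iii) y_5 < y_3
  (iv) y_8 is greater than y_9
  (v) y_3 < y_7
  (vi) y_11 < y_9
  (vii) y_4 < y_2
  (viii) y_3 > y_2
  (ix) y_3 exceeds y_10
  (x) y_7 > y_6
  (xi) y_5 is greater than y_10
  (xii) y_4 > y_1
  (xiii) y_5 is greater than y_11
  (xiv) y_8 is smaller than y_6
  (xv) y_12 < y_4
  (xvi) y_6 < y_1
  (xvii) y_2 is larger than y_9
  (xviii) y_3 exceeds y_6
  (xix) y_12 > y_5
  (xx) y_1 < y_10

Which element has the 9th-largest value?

y_6

Chaining the given pairs: y_11 < y_9 < y_8 < y_6 < y_1 < y_10 < y_5 < y_12 < y_4 < y_2 < y_3 < y_7.
Counting 9 from the largest end gives y_6.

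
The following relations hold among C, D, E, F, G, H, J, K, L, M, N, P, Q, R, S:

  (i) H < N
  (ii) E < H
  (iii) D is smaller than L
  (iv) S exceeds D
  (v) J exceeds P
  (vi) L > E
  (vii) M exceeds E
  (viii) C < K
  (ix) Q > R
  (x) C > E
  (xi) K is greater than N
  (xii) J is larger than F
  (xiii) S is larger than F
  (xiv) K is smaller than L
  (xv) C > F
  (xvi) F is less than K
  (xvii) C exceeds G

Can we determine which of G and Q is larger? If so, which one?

Following every chain through G: above G we get C, K, L.
Q is not reached, and no chain runs the other way from Q to G.
So the given relations leave the order of G and Q undetermined.

undetermined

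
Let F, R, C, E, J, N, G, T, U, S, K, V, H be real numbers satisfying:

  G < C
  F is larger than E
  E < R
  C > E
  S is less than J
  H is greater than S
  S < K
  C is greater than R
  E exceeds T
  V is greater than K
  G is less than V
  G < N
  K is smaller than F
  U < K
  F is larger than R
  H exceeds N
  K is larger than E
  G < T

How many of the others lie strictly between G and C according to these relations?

The relations place G below C. An element lies strictly between them when it is forced above G and also forced below C.
Above G: {T, N, H, E, K, V, R, F}. Below C: {T, E, R}.
Intersection: {T, E, R} — 3.

3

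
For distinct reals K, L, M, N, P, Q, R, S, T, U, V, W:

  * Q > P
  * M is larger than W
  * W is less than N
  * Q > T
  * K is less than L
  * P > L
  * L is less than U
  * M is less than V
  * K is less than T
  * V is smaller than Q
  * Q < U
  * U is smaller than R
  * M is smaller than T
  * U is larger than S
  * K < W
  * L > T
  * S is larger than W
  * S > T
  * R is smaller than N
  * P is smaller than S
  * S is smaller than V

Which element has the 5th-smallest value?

L

The consecutive relations fix a unique order: K < W < M < T < L < P < S < V < Q < U < R < N.
The 5th smallest is L.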